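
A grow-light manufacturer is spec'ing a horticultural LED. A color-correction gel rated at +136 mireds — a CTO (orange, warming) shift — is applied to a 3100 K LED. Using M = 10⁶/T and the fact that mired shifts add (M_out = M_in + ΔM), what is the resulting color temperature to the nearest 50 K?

2200 K

M_in = 10⁶/3100 = 322.58 mireds.
M_out = 322.58 + (+136) = 458.58 mireds.
T_out = 10⁶/458.58 = 2180.6 K → 2200 K.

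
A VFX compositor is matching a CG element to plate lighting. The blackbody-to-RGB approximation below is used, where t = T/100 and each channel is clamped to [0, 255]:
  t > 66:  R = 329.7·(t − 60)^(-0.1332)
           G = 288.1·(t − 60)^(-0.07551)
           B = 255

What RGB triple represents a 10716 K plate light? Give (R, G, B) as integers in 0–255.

(197, 215, 255)

t = 10716/100 = 107.16; the t > 66 branch applies.
R = 329.7·(107.16 − 60)^(-0.1332) = 329.7·47.16^(-0.1332) = 329.7·0.59852 = 197.333.
G = 288.1·(107.16 − 60)^(-0.07551) = 288.1·47.16^(-0.07551) = 288.1·0.74753 = 215.363.
B = 255 by definition for t > 66.
Rounded: (197, 215, 255).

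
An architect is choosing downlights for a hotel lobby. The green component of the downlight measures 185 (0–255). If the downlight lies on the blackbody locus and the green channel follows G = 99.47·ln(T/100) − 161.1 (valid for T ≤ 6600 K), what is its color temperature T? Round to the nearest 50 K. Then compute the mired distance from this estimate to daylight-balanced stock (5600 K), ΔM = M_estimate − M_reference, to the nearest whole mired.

ln t = (185 + 161.1) / 99.47 = 3.4794.
t = e^3.4794 = 32.442.
T = 100·t = 3244 K → 3250 K to the nearest 50 K.
M_estimate = 10⁶/3250 = 307.69; M_reference = 10⁶/5600 = 178.57.
ΔM = 307.69 − 178.57 = 129.12 → +129 mireds.

+129 mireds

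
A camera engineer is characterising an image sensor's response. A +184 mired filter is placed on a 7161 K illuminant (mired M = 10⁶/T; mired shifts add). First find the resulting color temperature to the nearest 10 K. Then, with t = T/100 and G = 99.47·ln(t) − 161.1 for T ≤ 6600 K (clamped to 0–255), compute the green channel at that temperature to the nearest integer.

M_in = 10⁶/7161 = 139.65; M_out = 139.65 + (+184) = 323.65.
T_out = 10⁶/323.65 = 3089.8 K → 3090 K; t = 30.9.
G = 99.47·ln 30.9 − 161.1 = 99.47·3.4308 − 161.1 = 180.157.
Rounded: 180.

180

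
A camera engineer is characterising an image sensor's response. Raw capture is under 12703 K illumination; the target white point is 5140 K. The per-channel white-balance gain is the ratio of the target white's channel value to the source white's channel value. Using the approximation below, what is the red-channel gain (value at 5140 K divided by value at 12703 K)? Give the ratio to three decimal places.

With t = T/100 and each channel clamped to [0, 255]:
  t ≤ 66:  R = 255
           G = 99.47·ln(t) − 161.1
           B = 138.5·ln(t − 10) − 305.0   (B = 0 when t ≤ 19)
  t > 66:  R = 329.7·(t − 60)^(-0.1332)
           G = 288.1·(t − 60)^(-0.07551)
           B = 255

1.354

At 12703 K (t = 127.03):
  R = 329.7·(127.03 − 60)^(-0.1332) = 329.7·67.03^(-0.1332) = 329.7·0.57114 = 188.304.
At 5140 K (t = 51.4):
  R = 255 by definition for t ≤ 66.
Gain = 255.000 / 188.304 = 1.3542 → 1.354.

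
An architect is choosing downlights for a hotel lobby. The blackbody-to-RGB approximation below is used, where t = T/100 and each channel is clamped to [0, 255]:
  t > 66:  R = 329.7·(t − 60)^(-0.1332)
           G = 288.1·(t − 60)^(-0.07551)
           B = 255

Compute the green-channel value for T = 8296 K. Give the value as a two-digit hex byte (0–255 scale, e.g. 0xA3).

t = 8296/100 = 82.96; the t > 66 branch applies.
G = 288.1·(82.96 − 60)^(-0.07551) = 288.1·22.96^(-0.07551) = 288.1·0.78928 = 227.393.
Rounded: 227; in hex, 0xE3.

0xE3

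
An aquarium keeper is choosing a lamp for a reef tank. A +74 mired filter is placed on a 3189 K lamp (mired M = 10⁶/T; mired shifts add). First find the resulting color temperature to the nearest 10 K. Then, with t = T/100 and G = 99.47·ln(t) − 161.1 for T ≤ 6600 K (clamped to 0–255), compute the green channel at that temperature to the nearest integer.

M_in = 10⁶/3189 = 313.58; M_out = 313.58 + (+74) = 387.58.
T_out = 10⁶/387.58 = 2580.1 K → 2580 K; t = 25.8.
G = 99.47·ln 25.8 − 161.1 = 99.47·3.2504 − 161.1 = 162.215.
Rounded: 162.

162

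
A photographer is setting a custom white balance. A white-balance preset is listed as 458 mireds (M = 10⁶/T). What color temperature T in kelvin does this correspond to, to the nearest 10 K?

2180 K

T = 10⁶ / 458 = 2183.41 K → 2180 K.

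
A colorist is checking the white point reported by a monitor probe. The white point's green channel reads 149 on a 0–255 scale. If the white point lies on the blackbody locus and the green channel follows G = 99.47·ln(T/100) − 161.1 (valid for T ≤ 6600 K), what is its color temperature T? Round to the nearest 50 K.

2250 K

ln t = (149 + 161.1) / 99.47 = 3.1175.
t = e^3.1175 = 22.590.
T = 100·t = 2259 K → 2250 K to the nearest 50 K.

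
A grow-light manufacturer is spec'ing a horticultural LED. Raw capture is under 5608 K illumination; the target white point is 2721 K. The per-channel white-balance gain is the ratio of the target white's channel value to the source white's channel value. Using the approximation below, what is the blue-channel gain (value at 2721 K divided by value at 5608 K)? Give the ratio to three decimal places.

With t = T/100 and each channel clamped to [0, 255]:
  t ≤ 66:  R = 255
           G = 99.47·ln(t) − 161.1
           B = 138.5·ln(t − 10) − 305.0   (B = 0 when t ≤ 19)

At 5608 K (t = 56.08):
  B = 138.5·ln(56.08 − 10) − 305.0 = 138.5·ln 46.08 − 305.0 = 138.5·3.8304 − 305.0 = 225.507.
At 2721 K (t = 27.21):
  B = 138.5·ln(27.21 − 10) − 305.0 = 138.5·ln 17.21 − 305.0 = 138.5·2.8455 − 305.0 = 89.100.
Gain = 89.100 / 225.507 = 0.3951 → 0.395.

0.395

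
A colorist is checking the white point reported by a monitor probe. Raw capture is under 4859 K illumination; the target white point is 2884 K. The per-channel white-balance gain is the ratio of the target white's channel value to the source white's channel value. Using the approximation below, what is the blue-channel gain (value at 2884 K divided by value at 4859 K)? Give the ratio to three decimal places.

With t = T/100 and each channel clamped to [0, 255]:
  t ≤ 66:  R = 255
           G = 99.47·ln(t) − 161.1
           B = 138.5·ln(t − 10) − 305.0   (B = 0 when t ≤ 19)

At 4859 K (t = 48.59):
  B = 138.5·ln(48.59 − 10) − 305.0 = 138.5·ln 38.59 − 305.0 = 138.5·3.6530 − 305.0 = 200.940.
At 2884 K (t = 28.84):
  B = 138.5·ln(28.84 − 10) − 305.0 = 138.5·ln 18.84 − 305.0 = 138.5·2.9360 − 305.0 = 101.634.
Gain = 101.634 / 200.940 = 0.5058 → 0.506.

0.506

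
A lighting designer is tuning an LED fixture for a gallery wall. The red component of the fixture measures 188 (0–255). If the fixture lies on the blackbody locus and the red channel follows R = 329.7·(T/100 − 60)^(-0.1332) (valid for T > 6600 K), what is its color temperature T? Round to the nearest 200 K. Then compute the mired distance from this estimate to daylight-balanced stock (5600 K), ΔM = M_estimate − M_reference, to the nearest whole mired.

-100 mireds

(t − 60)^(-0.1332) = 188/329.7 = 0.57022.
t − 60 = 0.57022^(1/-0.1332) = 0.57022^(-7.508) = 67.848, so t = 127.848.
T = 100·t = 12785 K → 12800 K to the nearest 200 K.
M_estimate = 10⁶/12800 = 78.12; M_reference = 10⁶/5600 = 178.57.
ΔM = 78.12 − 178.57 = -100.45 → -100 mireds.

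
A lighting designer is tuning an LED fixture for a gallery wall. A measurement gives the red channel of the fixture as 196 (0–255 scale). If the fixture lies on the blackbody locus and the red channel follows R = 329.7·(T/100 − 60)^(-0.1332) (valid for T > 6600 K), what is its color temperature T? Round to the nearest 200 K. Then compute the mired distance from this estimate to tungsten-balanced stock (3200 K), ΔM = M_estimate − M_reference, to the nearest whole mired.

(t − 60)^(-0.1332) = 196/329.7 = 0.59448.
t − 60 = 0.59448^(1/-0.1332) = 0.59448^(-7.508) = 49.621, so t = 109.621.
T = 100·t = 10962 K → 11000 K to the nearest 200 K.
M_estimate = 10⁶/11000 = 90.91; M_reference = 10⁶/3200 = 312.50.
ΔM = 90.91 − 312.50 = -221.59 → -222 mireds.

-222 mireds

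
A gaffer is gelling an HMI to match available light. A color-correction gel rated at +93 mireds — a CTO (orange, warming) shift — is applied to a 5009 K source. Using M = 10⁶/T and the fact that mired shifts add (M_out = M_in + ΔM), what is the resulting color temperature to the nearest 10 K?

M_in = 10⁶/5009 = 199.64 mireds.
M_out = 199.64 + (+93) = 292.64 mireds.
T_out = 10⁶/292.64 = 3417.2 K → 3420 K.

3420 K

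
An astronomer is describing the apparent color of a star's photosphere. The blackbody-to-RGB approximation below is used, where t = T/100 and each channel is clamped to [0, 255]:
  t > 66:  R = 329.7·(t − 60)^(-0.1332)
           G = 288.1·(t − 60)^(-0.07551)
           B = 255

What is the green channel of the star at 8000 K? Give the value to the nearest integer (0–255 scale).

t = 8000/100 = 80; the t > 66 branch applies.
G = 288.1·(80 − 60)^(-0.07551) = 288.1·20^(-0.07551) = 288.1·0.79755 = 229.775.
Rounded: 230.

230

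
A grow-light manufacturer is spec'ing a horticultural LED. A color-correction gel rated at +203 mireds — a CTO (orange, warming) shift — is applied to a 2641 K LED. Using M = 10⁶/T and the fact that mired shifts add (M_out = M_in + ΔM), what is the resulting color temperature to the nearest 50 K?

M_in = 10⁶/2641 = 378.64 mireds.
M_out = 378.64 + (+203) = 581.64 mireds.
T_out = 10⁶/581.64 = 1719.3 K → 1700 K.

1700 K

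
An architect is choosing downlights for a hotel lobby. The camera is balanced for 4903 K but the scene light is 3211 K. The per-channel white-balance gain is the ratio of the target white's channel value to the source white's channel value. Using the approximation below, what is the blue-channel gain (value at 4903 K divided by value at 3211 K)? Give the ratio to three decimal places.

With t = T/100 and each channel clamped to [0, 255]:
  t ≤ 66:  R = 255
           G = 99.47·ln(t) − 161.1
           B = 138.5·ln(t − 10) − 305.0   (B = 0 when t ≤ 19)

At 3211 K (t = 32.11):
  B = 138.5·ln(32.11 − 10) − 305.0 = 138.5·ln 22.11 − 305.0 = 138.5·3.0960 − 305.0 = 123.800.
At 4903 K (t = 49.03):
  B = 138.5·ln(49.03 − 10) − 305.0 = 138.5·ln 39.03 − 305.0 = 138.5·3.6643 − 305.0 = 202.510.
Gain = 202.510 / 123.800 = 1.6358 → 1.636.

1.636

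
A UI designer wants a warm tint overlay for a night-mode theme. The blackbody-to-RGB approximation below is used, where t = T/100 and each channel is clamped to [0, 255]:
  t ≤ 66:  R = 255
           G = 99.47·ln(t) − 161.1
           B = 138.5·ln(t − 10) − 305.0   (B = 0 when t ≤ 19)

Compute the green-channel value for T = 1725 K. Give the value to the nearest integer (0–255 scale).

122

t = 1725/100 = 17.25; the t ≤ 66 branch applies.
G = 99.47·ln 17.25 − 161.1 = 99.47·2.8478 − 161.1 = 122.172.
Rounded: 122.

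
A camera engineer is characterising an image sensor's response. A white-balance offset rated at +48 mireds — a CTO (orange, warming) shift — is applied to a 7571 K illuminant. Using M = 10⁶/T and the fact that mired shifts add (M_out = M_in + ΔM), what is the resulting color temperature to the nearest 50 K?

M_in = 10⁶/7571 = 132.08 mireds.
M_out = 132.08 + (+48) = 180.08 mireds.
T_out = 10⁶/180.08 = 5553.0 K → 5550 K.

5550 K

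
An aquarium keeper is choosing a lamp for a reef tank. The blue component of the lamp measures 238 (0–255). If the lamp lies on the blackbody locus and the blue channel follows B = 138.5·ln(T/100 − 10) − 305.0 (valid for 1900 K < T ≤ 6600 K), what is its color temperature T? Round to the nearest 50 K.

ln(t − 10) = (238 + 305.0) / 138.5 = 3.9206.
t − 10 = e^3.9206 = 50.430, so t = 60.430.
T = 100·t = 6043 K → 6050 K to the nearest 50 K.

6050 K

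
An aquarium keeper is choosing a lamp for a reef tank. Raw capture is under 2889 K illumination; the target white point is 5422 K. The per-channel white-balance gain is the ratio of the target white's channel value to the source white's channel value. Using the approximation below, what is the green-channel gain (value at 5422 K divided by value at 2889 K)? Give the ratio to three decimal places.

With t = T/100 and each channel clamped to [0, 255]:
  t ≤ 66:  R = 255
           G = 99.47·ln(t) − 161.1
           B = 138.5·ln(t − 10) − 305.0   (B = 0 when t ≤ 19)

1.361

At 2889 K (t = 28.89):
  G = 99.47·ln 28.89 − 161.1 = 99.47·3.3635 − 161.1 = 173.467.
At 5422 K (t = 54.22):
  G = 99.47·ln 54.22 − 161.1 = 99.47·3.9930 − 161.1 = 236.089.
Gain = 236.089 / 173.467 = 1.3610 → 1.361.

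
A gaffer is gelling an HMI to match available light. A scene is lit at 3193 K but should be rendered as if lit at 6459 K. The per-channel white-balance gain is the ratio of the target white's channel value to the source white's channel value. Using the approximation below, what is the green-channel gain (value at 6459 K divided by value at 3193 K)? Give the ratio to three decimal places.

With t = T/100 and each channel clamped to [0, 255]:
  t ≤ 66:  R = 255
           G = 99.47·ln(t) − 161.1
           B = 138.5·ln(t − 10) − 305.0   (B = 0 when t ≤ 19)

At 3193 K (t = 31.93):
  G = 99.47·ln 31.93 − 161.1 = 99.47·3.4635 − 161.1 = 183.419.
At 6459 K (t = 64.59):
  G = 99.47·ln 64.59 − 161.1 = 99.47·4.1681 − 161.1 = 253.497.
Gain = 253.497 / 183.419 = 1.3821 → 1.382.

1.382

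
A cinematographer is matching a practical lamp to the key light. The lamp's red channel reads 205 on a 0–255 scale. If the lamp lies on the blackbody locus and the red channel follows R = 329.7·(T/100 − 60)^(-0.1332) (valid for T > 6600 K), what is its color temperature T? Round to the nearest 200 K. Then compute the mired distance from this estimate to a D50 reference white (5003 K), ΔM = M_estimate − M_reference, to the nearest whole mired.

-96 mireds

(t − 60)^(-0.1332) = 205/329.7 = 0.62178.
t − 60 = 0.62178^(1/-0.1332) = 0.62178^(-7.508) = 35.423, so t = 95.423.
T = 100·t = 9542 K → 9600 K to the nearest 200 K.
M_estimate = 10⁶/9600 = 104.17; M_reference = 10⁶/5003 = 199.88.
ΔM = 104.17 − 199.88 = -95.71 → -96 mireds.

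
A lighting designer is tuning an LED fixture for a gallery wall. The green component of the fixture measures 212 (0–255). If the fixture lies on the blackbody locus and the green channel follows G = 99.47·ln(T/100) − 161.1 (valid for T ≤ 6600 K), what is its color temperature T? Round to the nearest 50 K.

4250 K

ln t = (212 + 161.1) / 99.47 = 3.7509.
t = e^3.7509 = 42.559.
T = 100·t = 4256 K → 4250 K to the nearest 50 K.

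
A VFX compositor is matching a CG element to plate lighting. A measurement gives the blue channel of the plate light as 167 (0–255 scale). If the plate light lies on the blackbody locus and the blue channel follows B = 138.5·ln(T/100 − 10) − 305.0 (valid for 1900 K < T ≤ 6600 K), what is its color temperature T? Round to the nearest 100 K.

4000 K

ln(t − 10) = (167 + 305.0) / 138.5 = 3.4079.
t − 10 = e^3.4079 = 30.203, so t = 40.203.
T = 100·t = 4020 K → 4000 K to the nearest 100 K.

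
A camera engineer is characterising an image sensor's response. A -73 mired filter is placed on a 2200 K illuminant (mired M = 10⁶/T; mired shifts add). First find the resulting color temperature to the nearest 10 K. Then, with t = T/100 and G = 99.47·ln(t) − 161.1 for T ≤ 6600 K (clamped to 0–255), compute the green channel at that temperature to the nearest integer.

M_in = 10⁶/2200 = 454.55; M_out = 454.55 + (-73) = 381.55.
T_out = 10⁶/381.55 = 2620.9 K → 2620 K; t = 26.2.
G = 99.47·ln 26.2 − 161.1 = 99.47·3.2658 − 161.1 = 163.745.
Rounded: 164.

164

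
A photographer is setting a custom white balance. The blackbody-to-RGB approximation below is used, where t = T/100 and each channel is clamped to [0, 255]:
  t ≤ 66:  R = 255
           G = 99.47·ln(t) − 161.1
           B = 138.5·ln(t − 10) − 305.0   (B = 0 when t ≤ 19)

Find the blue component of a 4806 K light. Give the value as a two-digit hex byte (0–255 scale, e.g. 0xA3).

0xC7

t = 4806/100 = 48.06; the t ≤ 66 branch applies.
B = 138.5·ln(48.06 − 10) − 305.0 = 138.5·ln 38.06 − 305.0 = 138.5·3.6392 − 305.0 = 199.024.
Rounded: 199; in hex, 0xC7.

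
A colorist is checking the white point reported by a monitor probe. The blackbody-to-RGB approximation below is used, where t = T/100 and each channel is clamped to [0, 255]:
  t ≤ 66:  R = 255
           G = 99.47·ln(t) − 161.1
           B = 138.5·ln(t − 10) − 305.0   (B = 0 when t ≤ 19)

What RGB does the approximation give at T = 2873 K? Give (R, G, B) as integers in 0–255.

t = 2873/100 = 28.73; the t ≤ 66 branch applies.
R = 255 by definition for t ≤ 66.
G = 99.47·ln 28.73 − 161.1 = 99.47·3.3579 − 161.1 = 172.914.
B = 138.5·ln(28.73 − 10) − 305.0 = 138.5·ln 18.73 − 305.0 = 138.5·2.9301 − 305.0 = 100.823.
Rounded: (255, 173, 101).

(255, 173, 101)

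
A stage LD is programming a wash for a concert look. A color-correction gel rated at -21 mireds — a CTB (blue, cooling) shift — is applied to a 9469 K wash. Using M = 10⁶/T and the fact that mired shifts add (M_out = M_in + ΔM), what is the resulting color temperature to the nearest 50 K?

11800 K

M_in = 10⁶/9469 = 105.61 mireds.
M_out = 105.61 + (-21) = 84.61 mireds.
T_out = 10⁶/84.61 = 11819.2 K → 11800 K.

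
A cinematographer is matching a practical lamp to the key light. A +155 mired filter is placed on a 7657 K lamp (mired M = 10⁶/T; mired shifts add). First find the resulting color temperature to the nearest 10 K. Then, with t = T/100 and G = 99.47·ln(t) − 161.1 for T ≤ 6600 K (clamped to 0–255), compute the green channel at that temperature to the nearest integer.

M_in = 10⁶/7657 = 130.60; M_out = 130.60 + (+155) = 285.60.
T_out = 10⁶/285.60 = 3501.4 K → 3500 K; t = 35.
G = 99.47·ln 35 − 161.1 = 99.47·3.5553 − 161.1 = 192.550.
Rounded: 193.

193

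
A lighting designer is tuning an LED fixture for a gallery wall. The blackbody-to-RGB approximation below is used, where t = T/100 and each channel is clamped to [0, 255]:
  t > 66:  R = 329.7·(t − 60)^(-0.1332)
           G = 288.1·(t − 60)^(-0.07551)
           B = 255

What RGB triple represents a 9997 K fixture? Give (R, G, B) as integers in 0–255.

t = 9997/100 = 99.97; the t > 66 branch applies.
R = 329.7·(99.97 − 60)^(-0.1332) = 329.7·39.97^(-0.1332) = 329.7·0.61186 = 201.729.
G = 288.1·(99.97 − 60)^(-0.07551) = 288.1·39.97^(-0.07551) = 288.1·0.75693 = 218.070.
B = 255 by definition for t > 66.
Rounded: (202, 218, 255).

(202, 218, 255)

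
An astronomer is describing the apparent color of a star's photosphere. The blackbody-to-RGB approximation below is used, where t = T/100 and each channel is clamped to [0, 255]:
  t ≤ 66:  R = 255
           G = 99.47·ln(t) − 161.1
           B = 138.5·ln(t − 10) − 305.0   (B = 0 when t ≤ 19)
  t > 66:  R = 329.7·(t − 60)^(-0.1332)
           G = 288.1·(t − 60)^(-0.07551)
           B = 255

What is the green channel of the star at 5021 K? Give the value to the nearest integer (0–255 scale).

t = 5021/100 = 50.21; the t ≤ 66 branch applies.
G = 99.47·ln 50.21 − 161.1 = 99.47·3.9162 − 161.1 = 228.446.
Rounded: 228.

228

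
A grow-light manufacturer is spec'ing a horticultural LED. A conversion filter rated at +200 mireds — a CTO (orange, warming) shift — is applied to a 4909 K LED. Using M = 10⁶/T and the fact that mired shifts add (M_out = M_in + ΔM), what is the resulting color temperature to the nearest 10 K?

2480 K

M_in = 10⁶/4909 = 203.71 mireds.
M_out = 203.71 + (+200) = 403.71 mireds.
T_out = 10⁶/403.71 = 2477.0 K → 2480 K.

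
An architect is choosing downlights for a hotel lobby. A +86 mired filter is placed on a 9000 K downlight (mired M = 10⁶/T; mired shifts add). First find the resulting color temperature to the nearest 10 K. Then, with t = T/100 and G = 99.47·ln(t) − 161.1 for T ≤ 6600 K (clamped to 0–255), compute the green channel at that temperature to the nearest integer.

M_in = 10⁶/9000 = 111.11; M_out = 111.11 + (+86) = 197.11.
T_out = 10⁶/197.11 = 5073.3 K → 5070 K; t = 50.7.
G = 99.47·ln 50.7 − 161.1 = 99.47·3.9259 − 161.1 = 229.412.
Rounded: 229.

229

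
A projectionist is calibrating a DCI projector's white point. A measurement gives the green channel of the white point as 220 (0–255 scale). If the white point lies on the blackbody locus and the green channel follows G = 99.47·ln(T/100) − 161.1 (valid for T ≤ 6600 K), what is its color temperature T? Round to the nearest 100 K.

ln t = (220 + 161.1) / 99.47 = 3.8313.
t = e^3.8313 = 46.123.
T = 100·t = 4612 K → 4600 K to the nearest 100 K.

4600 K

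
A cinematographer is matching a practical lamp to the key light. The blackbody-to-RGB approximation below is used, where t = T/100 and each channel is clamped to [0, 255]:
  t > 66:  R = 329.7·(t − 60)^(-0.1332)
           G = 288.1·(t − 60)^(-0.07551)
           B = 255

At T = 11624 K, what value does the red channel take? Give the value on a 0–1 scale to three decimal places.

t = 11624/100 = 116.24; the t > 66 branch applies.
R = 329.7·(116.24 − 60)^(-0.1332) = 329.7·56.24^(-0.1332) = 329.7·0.58465 = 192.758.
On a 0–1 scale: 192.758/255 = 0.7559 → 0.756.

0.756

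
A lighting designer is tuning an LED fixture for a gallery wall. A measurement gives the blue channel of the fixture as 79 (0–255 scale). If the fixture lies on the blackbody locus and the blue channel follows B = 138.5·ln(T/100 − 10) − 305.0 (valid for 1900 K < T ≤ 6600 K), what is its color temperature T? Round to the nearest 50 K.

ln(t − 10) = (79 + 305.0) / 138.5 = 2.7726.
t − 10 = e^2.7726 = 16.000, so t = 26.000.
T = 100·t = 2600 K → 2600 K to the nearest 50 K.

2600 K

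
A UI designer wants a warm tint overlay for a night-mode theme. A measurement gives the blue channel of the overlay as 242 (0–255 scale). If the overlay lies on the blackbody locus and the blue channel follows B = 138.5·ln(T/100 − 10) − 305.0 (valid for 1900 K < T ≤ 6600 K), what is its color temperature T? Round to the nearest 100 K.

6200 K

ln(t − 10) = (242 + 305.0) / 138.5 = 3.9495.
t − 10 = e^3.9495 = 51.907, so t = 61.907.
T = 100·t = 6191 K → 6200 K to the nearest 100 K.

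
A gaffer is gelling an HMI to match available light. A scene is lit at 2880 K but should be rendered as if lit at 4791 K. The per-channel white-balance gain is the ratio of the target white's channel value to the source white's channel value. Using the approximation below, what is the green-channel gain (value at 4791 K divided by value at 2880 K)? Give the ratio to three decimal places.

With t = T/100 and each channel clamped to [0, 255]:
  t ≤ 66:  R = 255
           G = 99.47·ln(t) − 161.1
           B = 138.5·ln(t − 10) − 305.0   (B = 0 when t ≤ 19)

1.292

At 2880 K (t = 28.8):
  G = 99.47·ln 28.8 − 161.1 = 99.47·3.3604 − 161.1 = 173.157.
At 4791 K (t = 47.91):
  G = 99.47·ln 47.91 − 161.1 = 99.47·3.8693 − 161.1 = 223.782.
Gain = 223.782 / 173.157 = 1.2924 → 1.292.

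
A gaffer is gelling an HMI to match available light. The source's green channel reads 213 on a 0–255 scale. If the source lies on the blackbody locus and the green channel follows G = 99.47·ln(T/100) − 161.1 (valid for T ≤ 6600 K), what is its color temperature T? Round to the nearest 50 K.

ln t = (213 + 161.1) / 99.47 = 3.7609.
t = e^3.7609 = 42.989.
T = 100·t = 4299 K → 4300 K to the nearest 50 K.

4300 K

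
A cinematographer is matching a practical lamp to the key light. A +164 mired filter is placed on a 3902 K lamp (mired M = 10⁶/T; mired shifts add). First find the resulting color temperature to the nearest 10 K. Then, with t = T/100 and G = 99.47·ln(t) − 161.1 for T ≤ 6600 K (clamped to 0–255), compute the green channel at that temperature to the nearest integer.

M_in = 10⁶/3902 = 256.28; M_out = 256.28 + (+164) = 420.28.
T_out = 10⁶/420.28 = 2379.4 K → 2380 K; t = 23.8.
G = 99.47·ln 23.8 − 161.1 = 99.47·3.1697 − 161.1 = 154.189.
Rounded: 154.

154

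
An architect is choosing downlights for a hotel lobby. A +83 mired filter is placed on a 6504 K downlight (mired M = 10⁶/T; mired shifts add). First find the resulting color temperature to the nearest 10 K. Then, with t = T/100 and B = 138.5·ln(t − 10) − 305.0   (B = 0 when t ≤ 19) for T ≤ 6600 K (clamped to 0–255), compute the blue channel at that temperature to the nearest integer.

176

M_in = 10⁶/6504 = 153.75; M_out = 153.75 + (+83) = 236.75.
T_out = 10⁶/236.75 = 4223.8 K → 4220 K; t = 42.2.
B = 138.5·ln(42.2 − 10) − 305.0 = 138.5·ln 32.2 − 305.0 = 138.5·3.4720 − 305.0 = 175.867.
Rounded: 176.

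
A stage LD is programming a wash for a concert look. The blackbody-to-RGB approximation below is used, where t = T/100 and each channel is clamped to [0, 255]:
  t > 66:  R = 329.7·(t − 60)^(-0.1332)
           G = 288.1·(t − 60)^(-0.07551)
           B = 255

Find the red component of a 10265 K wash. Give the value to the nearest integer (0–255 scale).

t = 10265/100 = 102.65; the t > 66 branch applies.
R = 329.7·(102.65 − 60)^(-0.1332) = 329.7·42.65^(-0.1332) = 329.7·0.60659 = 199.993.
Rounded: 200.

200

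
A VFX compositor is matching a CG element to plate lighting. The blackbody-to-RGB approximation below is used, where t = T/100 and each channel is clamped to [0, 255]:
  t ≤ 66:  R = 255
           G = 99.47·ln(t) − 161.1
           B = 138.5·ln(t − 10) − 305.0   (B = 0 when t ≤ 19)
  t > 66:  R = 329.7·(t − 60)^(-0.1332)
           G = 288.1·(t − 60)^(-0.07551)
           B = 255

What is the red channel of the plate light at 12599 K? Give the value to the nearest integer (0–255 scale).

t = 12599/100 = 125.99; the t > 66 branch applies.
R = 329.7·(125.99 − 60)^(-0.1332) = 329.7·65.99^(-0.1332) = 329.7·0.57233 = 188.697.
Rounded: 189.

189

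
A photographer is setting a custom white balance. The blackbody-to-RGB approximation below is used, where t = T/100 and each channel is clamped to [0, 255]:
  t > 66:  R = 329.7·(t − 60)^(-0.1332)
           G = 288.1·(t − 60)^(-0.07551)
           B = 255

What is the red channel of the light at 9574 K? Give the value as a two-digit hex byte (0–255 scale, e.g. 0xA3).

0xCD

t = 9574/100 = 95.74; the t > 66 branch applies.
R = 329.7·(95.74 − 60)^(-0.1332) = 329.7·35.74^(-0.1332) = 329.7·0.62104 = 204.757.
Rounded: 205; in hex, 0xCD.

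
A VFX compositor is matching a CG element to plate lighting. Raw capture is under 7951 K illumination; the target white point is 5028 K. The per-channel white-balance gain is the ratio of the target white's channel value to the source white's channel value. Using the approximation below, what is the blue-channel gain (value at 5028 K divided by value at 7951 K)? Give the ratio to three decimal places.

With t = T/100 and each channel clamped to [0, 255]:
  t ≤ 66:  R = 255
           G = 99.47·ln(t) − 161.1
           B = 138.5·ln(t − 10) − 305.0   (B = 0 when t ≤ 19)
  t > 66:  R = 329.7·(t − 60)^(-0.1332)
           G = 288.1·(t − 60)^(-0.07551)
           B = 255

At 7951 K (t = 79.51):
  B = 255 by definition for t > 66.
At 5028 K (t = 50.28):
  B = 138.5·ln(50.28 − 10) − 305.0 = 138.5·ln 40.28 − 305.0 = 138.5·3.6959 − 305.0 = 206.876.
Gain = 206.876 / 255.000 = 0.8113 → 0.811.

0.811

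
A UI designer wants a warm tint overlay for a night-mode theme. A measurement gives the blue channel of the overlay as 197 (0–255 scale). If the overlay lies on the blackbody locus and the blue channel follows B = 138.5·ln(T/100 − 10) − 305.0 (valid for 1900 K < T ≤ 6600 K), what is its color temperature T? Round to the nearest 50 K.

ln(t − 10) = (197 + 305.0) / 138.5 = 3.6245.
t − 10 = e^3.6245 = 37.508, so t = 47.508.
T = 100·t = 4751 K → 4750 K to the nearest 50 K.

4750 K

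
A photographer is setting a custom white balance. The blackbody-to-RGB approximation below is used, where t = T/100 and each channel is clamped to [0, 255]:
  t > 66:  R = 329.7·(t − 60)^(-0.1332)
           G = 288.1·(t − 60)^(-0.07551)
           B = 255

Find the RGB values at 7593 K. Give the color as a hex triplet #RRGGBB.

t = 7593/100 = 75.93; the t > 66 branch applies.
R = 329.7·(75.93 − 60)^(-0.1332) = 329.7·15.93^(-0.1332) = 329.7·0.69162 = 228.026.
G = 288.1·(75.93 − 60)^(-0.07551) = 288.1·15.93^(-0.07551) = 288.1·0.81137 = 233.757.
B = 255 by definition for t > 66.
Rounded: (228, 234, 255).
In hex: #E4EAFF.

#E4EAFF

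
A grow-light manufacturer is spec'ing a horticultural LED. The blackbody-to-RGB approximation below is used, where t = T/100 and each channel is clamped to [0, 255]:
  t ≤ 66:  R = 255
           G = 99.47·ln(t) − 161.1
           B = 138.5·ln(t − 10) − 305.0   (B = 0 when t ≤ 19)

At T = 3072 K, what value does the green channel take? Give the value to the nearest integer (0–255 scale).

180

t = 3072/100 = 30.72; the t ≤ 66 branch applies.
G = 99.47·ln 30.72 − 161.1 = 99.47·3.4249 − 161.1 = 179.576.
Rounded: 180.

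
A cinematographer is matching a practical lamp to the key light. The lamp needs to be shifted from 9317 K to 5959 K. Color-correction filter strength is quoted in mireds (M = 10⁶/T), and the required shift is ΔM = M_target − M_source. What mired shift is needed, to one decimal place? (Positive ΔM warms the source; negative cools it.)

M_source = 10⁶/9317 = 107.331; M_target = 10⁶/5959 = 167.813.
ΔM = 167.813 − 107.331 = 60.483 → +60.5 mireds, a warming shift.

+60.5 mireds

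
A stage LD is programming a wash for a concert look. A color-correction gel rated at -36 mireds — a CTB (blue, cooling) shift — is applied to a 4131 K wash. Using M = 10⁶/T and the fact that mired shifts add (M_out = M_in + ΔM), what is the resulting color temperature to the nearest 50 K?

4850 K

M_in = 10⁶/4131 = 242.07 mireds.
M_out = 242.07 + (-36) = 206.07 mireds.
T_out = 10⁶/206.07 = 4852.7 K → 4850 K.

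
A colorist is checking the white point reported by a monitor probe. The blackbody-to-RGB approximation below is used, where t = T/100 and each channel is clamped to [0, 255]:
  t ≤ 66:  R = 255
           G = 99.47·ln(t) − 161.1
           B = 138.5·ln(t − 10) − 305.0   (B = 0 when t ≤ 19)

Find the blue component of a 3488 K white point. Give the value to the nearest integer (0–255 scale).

t = 3488/100 = 34.88; the t ≤ 66 branch applies.
B = 138.5·ln(34.88 − 10) − 305.0 = 138.5·ln 24.88 − 305.0 = 138.5·3.2141 − 305.0 = 140.148.
Rounded: 140.

140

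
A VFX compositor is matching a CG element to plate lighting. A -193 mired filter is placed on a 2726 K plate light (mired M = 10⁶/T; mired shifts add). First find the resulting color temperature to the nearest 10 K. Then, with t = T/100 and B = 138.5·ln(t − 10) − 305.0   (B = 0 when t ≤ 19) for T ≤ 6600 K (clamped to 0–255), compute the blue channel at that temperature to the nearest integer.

M_in = 10⁶/2726 = 366.84; M_out = 366.84 + (-193) = 173.84.
T_out = 10⁶/173.84 = 5752.5 K → 5750 K; t = 57.5.
B = 138.5·ln(57.5 − 10) − 305.0 = 138.5·ln 47.5 − 305.0 = 138.5·3.8607 − 305.0 = 229.711.
Rounded: 230.

230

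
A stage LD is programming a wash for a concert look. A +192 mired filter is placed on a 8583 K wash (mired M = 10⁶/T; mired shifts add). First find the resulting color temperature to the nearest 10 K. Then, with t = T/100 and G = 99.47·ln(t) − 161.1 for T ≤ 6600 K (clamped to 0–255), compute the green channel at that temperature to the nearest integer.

M_in = 10⁶/8583 = 116.51; M_out = 116.51 + (+192) = 308.51.
T_out = 10⁶/308.51 = 3241.4 K → 3240 K; t = 32.4.
G = 99.47·ln 32.4 − 161.1 = 99.47·3.4782 − 161.1 = 184.872.
Rounded: 185.

185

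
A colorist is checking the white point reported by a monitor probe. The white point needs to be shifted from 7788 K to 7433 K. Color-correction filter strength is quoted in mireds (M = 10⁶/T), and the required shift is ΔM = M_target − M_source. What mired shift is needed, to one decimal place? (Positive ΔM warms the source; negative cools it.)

M_source = 10⁶/7788 = 128.403; M_target = 10⁶/7433 = 134.535.
ΔM = 134.535 − 128.403 = 6.133 → +6.1 mireds, a warming shift.

+6.1 mireds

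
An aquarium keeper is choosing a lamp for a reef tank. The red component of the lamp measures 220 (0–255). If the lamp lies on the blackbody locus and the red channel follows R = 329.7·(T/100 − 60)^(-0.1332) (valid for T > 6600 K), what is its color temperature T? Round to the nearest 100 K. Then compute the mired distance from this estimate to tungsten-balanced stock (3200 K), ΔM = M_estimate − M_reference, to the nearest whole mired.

-189 mireds

(t − 60)^(-0.1332) = 220/329.7 = 0.66727.
t − 60 = 0.66727^(1/-0.1332) = 0.66727^(-7.508) = 20.847, so t = 80.847.
T = 100·t = 8085 K → 8100 K to the nearest 100 K.
M_estimate = 10⁶/8100 = 123.46; M_reference = 10⁶/3200 = 312.50.
ΔM = 123.46 − 312.50 = -189.04 → -189 mireds.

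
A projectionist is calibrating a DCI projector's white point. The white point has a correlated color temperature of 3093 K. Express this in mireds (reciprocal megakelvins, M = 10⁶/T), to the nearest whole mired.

323 mireds

M = 10⁶ / 3093 = 323.311 → 323 mireds.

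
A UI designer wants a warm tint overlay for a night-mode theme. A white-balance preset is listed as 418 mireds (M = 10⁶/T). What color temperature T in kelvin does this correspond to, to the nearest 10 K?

2390 K

T = 10⁶ / 418 = 2392.34 K → 2390 K.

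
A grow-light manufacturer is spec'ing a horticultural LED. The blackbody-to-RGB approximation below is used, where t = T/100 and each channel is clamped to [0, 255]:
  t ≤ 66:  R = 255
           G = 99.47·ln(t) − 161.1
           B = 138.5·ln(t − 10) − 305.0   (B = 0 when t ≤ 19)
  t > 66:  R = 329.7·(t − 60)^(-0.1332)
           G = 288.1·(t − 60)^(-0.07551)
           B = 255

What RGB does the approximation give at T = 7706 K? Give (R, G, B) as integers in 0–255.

(226, 233, 255)

t = 7706/100 = 77.06; the t > 66 branch applies.
R = 329.7·(77.06 − 60)^(-0.1332) = 329.7·17.06^(-0.1332) = 329.7·0.68533 = 225.954.
G = 288.1·(77.06 − 60)^(-0.07551) = 288.1·17.06^(-0.07551) = 288.1·0.80719 = 232.550.
B = 255 by definition for t > 66.
Rounded: (226, 233, 255).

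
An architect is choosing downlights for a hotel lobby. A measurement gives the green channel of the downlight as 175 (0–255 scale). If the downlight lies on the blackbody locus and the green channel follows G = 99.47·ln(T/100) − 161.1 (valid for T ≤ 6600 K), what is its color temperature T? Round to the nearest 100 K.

2900 K

ln t = (175 + 161.1) / 99.47 = 3.3789.
t = e^3.3789 = 29.339.
T = 100·t = 2934 K → 2900 K to the nearest 100 K.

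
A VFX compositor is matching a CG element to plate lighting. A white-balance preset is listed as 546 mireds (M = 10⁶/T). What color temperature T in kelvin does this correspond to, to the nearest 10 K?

T = 10⁶ / 546 = 1831.50 K → 1830 K.

1830 K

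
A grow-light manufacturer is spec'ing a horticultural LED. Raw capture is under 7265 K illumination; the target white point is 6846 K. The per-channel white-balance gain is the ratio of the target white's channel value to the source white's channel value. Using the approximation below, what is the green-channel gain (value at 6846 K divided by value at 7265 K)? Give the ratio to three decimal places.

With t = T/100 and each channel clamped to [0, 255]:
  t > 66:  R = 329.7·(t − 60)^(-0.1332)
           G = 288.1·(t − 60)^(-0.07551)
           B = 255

At 7265 K (t = 72.65):
  G = 288.1·(72.65 − 60)^(-0.07551) = 288.1·12.65^(-0.07551) = 288.1·0.82562 = 237.862.
At 6846 K (t = 68.46):
  G = 288.1·(68.46 − 60)^(-0.07551) = 288.1·8.46^(-0.07551) = 288.1·0.85109 = 245.198.
Gain = 245.198 / 237.862 = 1.0308 → 1.031.

1.031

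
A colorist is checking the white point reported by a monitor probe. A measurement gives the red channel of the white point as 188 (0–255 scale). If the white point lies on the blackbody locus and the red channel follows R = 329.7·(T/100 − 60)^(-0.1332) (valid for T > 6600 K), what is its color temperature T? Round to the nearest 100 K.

12800 K

(t − 60)^(-0.1332) = 188/329.7 = 0.57022.
t − 60 = 0.57022^(1/-0.1332) = 0.57022^(-7.508) = 67.848, so t = 127.848.
T = 100·t = 12785 K → 12800 K to the nearest 100 K.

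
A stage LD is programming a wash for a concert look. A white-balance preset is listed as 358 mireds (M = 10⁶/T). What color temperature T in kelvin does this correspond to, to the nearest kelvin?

2793 K

T = 10⁶ / 358 = 2793.30 K → 2793 K.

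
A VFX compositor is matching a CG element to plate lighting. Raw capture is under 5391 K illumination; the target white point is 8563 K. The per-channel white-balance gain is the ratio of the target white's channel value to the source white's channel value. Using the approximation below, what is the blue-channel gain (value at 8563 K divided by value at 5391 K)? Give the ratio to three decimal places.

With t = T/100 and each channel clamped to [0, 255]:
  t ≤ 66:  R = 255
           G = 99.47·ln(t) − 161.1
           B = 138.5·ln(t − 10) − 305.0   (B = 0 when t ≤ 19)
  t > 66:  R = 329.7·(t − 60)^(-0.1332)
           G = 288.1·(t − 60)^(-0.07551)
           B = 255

1.165

At 5391 K (t = 53.91):
  B = 138.5·ln(53.91 − 10) − 305.0 = 138.5·ln 43.91 − 305.0 = 138.5·3.7821 − 305.0 = 218.827.
At 8563 K (t = 85.63):
  B = 255 by definition for t > 66.
Gain = 255.000 / 218.827 = 1.1653 → 1.165.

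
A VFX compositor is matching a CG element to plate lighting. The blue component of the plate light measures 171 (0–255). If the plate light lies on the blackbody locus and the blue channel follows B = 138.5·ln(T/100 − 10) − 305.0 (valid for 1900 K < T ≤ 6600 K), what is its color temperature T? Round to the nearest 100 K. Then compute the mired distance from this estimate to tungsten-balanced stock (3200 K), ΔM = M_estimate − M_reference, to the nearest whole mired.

ln(t − 10) = (171 + 305.0) / 138.5 = 3.4368.
t − 10 = e^3.4368 = 31.088, so t = 41.088.
T = 100·t = 4109 K → 4100 K to the nearest 100 K.
M_estimate = 10⁶/4100 = 243.90; M_reference = 10⁶/3200 = 312.50.
ΔM = 243.90 − 312.50 = -68.60 → -69 mireds.

-69 mireds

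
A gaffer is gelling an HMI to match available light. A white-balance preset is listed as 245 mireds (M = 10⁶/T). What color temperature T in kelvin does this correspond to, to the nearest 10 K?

4080 K

T = 10⁶ / 245 = 4081.63 K → 4080 K.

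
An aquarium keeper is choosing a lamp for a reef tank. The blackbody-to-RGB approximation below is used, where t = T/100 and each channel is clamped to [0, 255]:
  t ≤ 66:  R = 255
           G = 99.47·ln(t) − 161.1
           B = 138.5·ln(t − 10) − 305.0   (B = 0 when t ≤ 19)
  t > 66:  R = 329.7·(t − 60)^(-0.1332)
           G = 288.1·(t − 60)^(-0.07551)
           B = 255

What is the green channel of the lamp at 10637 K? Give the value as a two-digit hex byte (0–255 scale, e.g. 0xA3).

0xD8

t = 10637/100 = 106.37; the t > 66 branch applies.
G = 288.1·(106.37 − 60)^(-0.07551) = 288.1·46.37^(-0.07551) = 288.1·0.74848 = 215.638.
Rounded: 216; in hex, 0xD8.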